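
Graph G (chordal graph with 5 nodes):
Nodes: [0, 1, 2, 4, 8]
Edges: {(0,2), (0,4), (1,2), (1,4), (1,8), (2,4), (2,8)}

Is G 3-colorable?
A valid 3-coloring: color 1: [2]; color 2: [0, 1]; color 3: [4, 8].
(χ(G) = 3 ≤ 3.)

Yes, G is 3-colorable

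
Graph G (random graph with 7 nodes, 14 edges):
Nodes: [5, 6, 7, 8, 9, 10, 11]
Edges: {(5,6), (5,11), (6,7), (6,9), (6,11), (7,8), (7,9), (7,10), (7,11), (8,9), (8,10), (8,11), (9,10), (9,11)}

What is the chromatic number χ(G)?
Clique number ω(G) = 4 (lower bound: χ ≥ ω).
The clique on [7, 8, 9, 10] has size 4, forcing χ ≥ 4, and the coloring below uses 4 colors, so χ(G) = 4.
A valid 4-coloring: color 1: [10, 11]; color 2: [5, 7]; color 3: [9]; color 4: [6, 8].

χ(G) = 4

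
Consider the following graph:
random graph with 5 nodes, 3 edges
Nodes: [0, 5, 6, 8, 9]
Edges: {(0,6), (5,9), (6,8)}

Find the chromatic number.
Clique number ω(G) = 2 (lower bound: χ ≥ ω).
The graph is bipartite (no odd cycle), so 2 colors suffice: χ(G) = 2.
A valid 2-coloring: color 1: [6, 9]; color 2: [0, 5, 8].

χ(G) = 2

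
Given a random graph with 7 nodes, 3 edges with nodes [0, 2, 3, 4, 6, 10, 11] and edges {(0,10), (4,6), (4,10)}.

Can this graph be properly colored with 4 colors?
A valid 4-coloring: color 1: [2, 3, 6, 10, 11]; color 2: [0, 4].
(χ(G) = 2 ≤ 4.)

Yes, G is 4-colorable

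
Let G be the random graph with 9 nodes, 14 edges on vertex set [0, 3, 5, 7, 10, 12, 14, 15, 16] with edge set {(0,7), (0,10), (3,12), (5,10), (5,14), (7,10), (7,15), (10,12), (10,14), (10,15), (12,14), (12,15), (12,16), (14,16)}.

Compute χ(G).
χ(G) = 3

Clique number ω(G) = 3 (lower bound: χ ≥ ω).
The clique on [12, 14, 16] has size 3, forcing χ ≥ 3, and the coloring below uses 3 colors, so χ(G) = 3.
A valid 3-coloring: color 1: [3, 10, 16]; color 2: [5, 7, 12]; color 3: [0, 14, 15].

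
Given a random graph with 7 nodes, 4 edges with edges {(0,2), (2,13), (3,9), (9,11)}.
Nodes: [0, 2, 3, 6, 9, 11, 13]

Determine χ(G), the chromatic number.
χ(G) = 2

Clique number ω(G) = 2 (lower bound: χ ≥ ω).
The graph is bipartite (no odd cycle), so 2 colors suffice: χ(G) = 2.
A valid 2-coloring: color 1: [2, 6, 9]; color 2: [0, 3, 11, 13].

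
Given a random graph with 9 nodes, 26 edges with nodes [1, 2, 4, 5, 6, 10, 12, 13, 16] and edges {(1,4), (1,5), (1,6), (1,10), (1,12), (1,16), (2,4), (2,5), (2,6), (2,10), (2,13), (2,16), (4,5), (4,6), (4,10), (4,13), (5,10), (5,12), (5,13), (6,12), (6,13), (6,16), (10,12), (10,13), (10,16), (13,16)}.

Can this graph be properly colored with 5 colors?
Yes, G is 5-colorable

A valid 5-coloring: color 1: [6, 10]; color 2: [5, 16]; color 3: [4, 12]; color 4: [1, 2]; color 5: [13].
(χ(G) = 5 ≤ 5.)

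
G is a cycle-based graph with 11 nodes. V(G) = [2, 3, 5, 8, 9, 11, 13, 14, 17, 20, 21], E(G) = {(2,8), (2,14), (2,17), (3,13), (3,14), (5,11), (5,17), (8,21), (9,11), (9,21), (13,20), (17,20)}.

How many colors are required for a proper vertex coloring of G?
Clique number ω(G) = 2 (lower bound: χ ≥ ω).
Odd cycle [8, 2, 17, 5, 11, 9, 21] needs 3 colors (χ ≥ 3).
The coloring below uses 3 colors, so χ(G) = 3.
A valid 3-coloring: color 1: [2, 3, 5, 20, 21]; color 2: [8, 9, 13, 14, 17]; color 3: [11].

χ(G) = 3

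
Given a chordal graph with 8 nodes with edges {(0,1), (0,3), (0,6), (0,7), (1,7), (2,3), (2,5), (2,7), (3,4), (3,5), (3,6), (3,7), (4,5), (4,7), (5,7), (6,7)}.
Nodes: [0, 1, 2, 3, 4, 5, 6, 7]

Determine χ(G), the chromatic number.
Clique number ω(G) = 4 (lower bound: χ ≥ ω).
The clique on [0, 3, 6, 7] has size 4, forcing χ ≥ 4, and the coloring below uses 4 colors, so χ(G) = 4.
A valid 4-coloring: color 1: [7]; color 2: [1, 3]; color 3: [0, 5]; color 4: [2, 4, 6].

χ(G) = 4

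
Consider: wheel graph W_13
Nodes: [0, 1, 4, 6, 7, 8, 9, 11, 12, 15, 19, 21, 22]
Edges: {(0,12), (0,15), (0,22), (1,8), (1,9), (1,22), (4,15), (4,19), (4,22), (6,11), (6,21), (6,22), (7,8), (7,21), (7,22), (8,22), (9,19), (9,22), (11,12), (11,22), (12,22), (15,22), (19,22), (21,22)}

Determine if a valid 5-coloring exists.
A valid 5-coloring: color 1: [22]; color 2: [0, 4, 8, 9, 11, 21]; color 3: [1, 6, 7, 12, 15, 19].
(χ(G) = 3 ≤ 5.)

Yes, G is 5-colorable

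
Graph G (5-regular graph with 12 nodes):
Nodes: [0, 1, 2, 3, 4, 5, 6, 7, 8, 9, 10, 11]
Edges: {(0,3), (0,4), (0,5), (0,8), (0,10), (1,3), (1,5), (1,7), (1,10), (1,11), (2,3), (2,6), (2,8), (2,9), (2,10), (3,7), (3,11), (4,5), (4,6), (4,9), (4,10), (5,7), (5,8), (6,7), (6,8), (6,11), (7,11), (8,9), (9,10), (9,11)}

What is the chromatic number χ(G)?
Clique number ω(G) = 4 (lower bound: χ ≥ ω).
The clique on [1, 3, 7, 11] has size 4, forcing χ ≥ 4, and the coloring below uses 4 colors, so χ(G) = 4.
A valid 4-coloring: color 1: [0, 1, 6, 9]; color 2: [3, 5, 10]; color 3: [2, 4, 7]; color 4: [8, 11].

χ(G) = 4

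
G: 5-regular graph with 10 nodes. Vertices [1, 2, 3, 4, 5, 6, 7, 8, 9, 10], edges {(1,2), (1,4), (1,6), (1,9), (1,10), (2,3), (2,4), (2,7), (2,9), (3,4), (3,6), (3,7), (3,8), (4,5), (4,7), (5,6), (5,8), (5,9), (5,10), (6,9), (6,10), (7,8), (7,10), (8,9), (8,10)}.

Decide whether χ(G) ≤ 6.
Yes, G is 6-colorable

A valid 6-coloring: color 1: [1, 5, 7]; color 2: [2, 6, 8]; color 3: [4, 9, 10]; color 4: [3].
(χ(G) = 4 ≤ 6.)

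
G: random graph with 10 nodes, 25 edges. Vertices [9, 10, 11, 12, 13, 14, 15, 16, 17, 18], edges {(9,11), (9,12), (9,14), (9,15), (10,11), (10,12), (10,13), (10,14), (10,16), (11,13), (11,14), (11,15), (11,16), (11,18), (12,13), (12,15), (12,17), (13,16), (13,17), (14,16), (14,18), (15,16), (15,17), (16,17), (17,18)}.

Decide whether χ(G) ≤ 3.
The clique on vertices [10, 11, 13, 16] has size 4 > 3, so it alone needs 4 colors.

No, G is not 3-colorable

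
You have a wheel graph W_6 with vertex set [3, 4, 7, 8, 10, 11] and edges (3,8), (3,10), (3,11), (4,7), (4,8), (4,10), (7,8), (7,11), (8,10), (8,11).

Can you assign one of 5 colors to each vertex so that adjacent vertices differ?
Yes, G is 5-colorable

A valid 5-coloring: color 1: [8]; color 2: [7, 10]; color 3: [4, 11]; color 4: [3].
(χ(G) = 4 ≤ 5.)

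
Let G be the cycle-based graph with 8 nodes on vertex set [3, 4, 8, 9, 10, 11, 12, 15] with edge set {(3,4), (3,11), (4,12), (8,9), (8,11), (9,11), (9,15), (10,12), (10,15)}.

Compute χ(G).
Clique number ω(G) = 3 (lower bound: χ ≥ ω).
The clique on [8, 9, 11] has size 3, forcing χ ≥ 3, and the coloring below uses 3 colors, so χ(G) = 3.
A valid 3-coloring: color 1: [4, 11, 15]; color 2: [3, 9, 12]; color 3: [8, 10].

χ(G) = 3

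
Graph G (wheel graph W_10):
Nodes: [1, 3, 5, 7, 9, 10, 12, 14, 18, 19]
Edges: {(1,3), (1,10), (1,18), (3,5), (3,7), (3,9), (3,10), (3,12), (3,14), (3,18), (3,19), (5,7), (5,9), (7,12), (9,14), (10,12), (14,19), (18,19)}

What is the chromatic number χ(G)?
Clique number ω(G) = 3 (lower bound: χ ≥ ω).
Odd cycle [14, 19, 18, 1, 10, 12, 7, 5, 9] needs 3 colors (χ ≥ 3).
Vertex 3 is adjacent to every vertex of [1, 5, 7, 9, 10, 12, 14, 18, 19], which already need 3 colors among themselves, so 3 needs a new color (χ ≥ 4).
The coloring below uses 4 colors, so χ(G) = 4.
A valid 4-coloring: color 1: [3]; color 2: [5, 10, 14, 18]; color 3: [1, 9, 12, 19]; color 4: [7].

χ(G) = 4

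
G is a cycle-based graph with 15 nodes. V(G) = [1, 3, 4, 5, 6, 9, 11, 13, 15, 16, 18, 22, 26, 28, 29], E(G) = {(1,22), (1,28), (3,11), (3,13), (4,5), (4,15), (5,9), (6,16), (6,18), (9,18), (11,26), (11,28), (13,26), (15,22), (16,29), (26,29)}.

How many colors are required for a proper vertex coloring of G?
Clique number ω(G) = 2 (lower bound: χ ≥ ω).
Odd cycle [28, 1, 22, 15, 4, 5, 9, 18, 6, 16, 29, 26, 13, 3, 11] needs 3 colors (χ ≥ 3).
The coloring below uses 3 colors, so χ(G) = 3.
A valid 3-coloring: color 1: [1, 5, 11, 13, 15, 16, 18]; color 2: [3, 4, 6, 9, 22, 26, 28]; color 3: [29].

χ(G) = 3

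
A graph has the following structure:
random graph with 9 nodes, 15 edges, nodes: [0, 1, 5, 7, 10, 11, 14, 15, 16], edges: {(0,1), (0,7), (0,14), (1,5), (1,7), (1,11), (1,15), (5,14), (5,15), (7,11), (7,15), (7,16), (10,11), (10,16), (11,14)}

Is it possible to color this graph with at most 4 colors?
Yes, G is 4-colorable

A valid 4-coloring: color 1: [5, 7, 10]; color 2: [1, 14, 16]; color 3: [0, 11, 15].
(χ(G) = 3 ≤ 4.)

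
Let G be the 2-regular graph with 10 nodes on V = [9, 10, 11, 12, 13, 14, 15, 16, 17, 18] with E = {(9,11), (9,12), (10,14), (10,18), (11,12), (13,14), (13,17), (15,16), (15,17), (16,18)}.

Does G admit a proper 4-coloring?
A valid 4-coloring: color 1: [9, 14, 16, 17]; color 2: [10, 12, 13, 15]; color 3: [11, 18].
(χ(G) = 3 ≤ 4.)

Yes, G is 4-colorable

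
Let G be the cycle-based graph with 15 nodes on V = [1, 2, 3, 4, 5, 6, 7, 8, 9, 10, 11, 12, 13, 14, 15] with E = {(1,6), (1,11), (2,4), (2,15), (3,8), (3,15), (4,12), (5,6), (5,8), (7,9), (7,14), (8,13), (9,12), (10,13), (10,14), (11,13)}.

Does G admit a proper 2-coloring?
No, G is not 2-colorable

Odd cycle [12, 4, 2, 15, 3, 8, 13, 10, 14, 7, 9] needs 3 colors (χ ≥ 3).
Hence χ(G) ≥ 3 > 2, so no proper 2-coloring exists.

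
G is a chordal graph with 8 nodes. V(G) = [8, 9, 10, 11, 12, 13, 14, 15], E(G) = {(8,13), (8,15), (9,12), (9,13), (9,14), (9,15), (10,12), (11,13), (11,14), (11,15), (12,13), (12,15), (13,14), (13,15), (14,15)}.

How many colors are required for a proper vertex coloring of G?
χ(G) = 4

Clique number ω(G) = 4 (lower bound: χ ≥ ω).
The clique on [9, 12, 13, 15] has size 4, forcing χ ≥ 4, and the coloring below uses 4 colors, so χ(G) = 4.
A valid 4-coloring: color 1: [10, 13]; color 2: [15]; color 3: [8, 9, 11]; color 4: [12, 14].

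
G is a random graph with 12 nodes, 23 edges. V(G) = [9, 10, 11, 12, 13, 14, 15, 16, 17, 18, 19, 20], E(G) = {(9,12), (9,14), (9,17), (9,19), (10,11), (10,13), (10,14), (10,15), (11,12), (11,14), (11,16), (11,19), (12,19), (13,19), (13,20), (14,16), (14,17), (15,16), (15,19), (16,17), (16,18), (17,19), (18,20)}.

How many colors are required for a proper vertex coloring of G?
χ(G) = 4

Clique number ω(G) = 3 (lower bound: χ ≥ ω).
Suppose a proper 3-coloring c exists. The clique [9, 12, 19] takes 3 distinct colors; by symmetry let c(9) = 1, c(12) = 2, c(19) = 3.
- Vertex 11: neighbors [12, 19] already have colors [2, 3] ⇒ c(11) = 1.
- Vertex 17: neighbors [9, 19] already have colors [1, 3] ⇒ c(17) = 2.
- Vertex 16: neighbors [11, 17] already have colors [1, 2] ⇒ c(16) = 3.
- Vertex 14: neighbors [9, 17, 16] already have colors [1, 2, 3] — all 3 colors blocked. Contradiction.
The forced assignments end in a contradiction, so G has no proper 3-coloring (χ ≥ 4).
The coloring below uses 4 colors, so χ(G) = 4.
A valid 4-coloring: color 1: [10, 16, 19, 20]; color 2: [9, 11, 13, 15, 18]; color 3: [12, 17]; color 4: [14].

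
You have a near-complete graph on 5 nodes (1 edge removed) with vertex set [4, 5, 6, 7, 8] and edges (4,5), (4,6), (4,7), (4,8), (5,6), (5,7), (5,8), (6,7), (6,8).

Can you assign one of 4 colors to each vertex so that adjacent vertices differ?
Yes, G is 4-colorable

A valid 4-coloring: color 1: [5]; color 2: [4]; color 3: [6]; color 4: [7, 8].
(χ(G) = 4 ≤ 4.)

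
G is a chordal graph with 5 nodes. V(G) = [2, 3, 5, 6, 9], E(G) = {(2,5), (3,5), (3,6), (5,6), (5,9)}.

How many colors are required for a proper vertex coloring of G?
Clique number ω(G) = 3 (lower bound: χ ≥ ω).
The clique on [3, 5, 6] has size 3, forcing χ ≥ 3, and the coloring below uses 3 colors, so χ(G) = 3.
A valid 3-coloring: color 1: [5]; color 2: [2, 3, 9]; color 3: [6].

χ(G) = 3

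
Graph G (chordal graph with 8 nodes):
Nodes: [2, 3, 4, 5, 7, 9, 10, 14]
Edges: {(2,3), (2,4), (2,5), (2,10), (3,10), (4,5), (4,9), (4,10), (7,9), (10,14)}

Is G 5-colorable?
Yes, G is 5-colorable

A valid 5-coloring: color 1: [3, 4, 7, 14]; color 2: [2, 9]; color 3: [5, 10].
(χ(G) = 3 ≤ 5.)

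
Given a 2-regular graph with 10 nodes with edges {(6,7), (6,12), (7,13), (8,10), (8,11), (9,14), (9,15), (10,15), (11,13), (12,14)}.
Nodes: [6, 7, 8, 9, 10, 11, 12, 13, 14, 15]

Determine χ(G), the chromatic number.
χ(G) = 2

Clique number ω(G) = 2 (lower bound: χ ≥ ω).
The graph is bipartite (no odd cycle), so 2 colors suffice: χ(G) = 2.
A valid 2-coloring: color 1: [6, 8, 13, 14, 15]; color 2: [7, 9, 10, 11, 12].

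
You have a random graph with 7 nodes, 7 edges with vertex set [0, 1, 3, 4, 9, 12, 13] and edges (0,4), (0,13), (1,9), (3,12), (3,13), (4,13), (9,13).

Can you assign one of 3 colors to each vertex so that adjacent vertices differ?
A valid 3-coloring: color 1: [1, 12, 13]; color 2: [0, 3, 9]; color 3: [4].
(χ(G) = 3 ≤ 3.)

Yes, G is 3-colorable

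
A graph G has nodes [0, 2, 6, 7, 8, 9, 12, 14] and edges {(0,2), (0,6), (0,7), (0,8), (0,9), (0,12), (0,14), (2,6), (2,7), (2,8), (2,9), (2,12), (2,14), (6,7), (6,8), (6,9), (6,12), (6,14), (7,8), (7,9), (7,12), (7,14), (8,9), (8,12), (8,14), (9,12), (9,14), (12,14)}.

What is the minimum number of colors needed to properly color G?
Clique number ω(G) = 8 (lower bound: χ ≥ ω).
The clique on [0, 2, 6, 7, 8, 9, 12, 14] has size 8, forcing χ ≥ 8, and the coloring below uses 8 colors, so χ(G) = 8.
A valid 8-coloring: color 1: [0]; color 2: [2]; color 3: [8]; color 4: [9]; color 5: [12]; color 6: [7]; color 7: [6]; color 8: [14].

χ(G) = 8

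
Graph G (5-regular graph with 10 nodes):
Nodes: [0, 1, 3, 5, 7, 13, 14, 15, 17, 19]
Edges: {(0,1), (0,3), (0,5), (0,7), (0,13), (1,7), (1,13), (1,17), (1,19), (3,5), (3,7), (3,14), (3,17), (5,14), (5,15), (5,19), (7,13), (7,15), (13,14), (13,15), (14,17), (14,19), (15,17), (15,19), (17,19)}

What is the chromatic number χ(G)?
χ(G) = 4

Clique number ω(G) = 4 (lower bound: χ ≥ ω).
The clique on [0, 1, 7, 13] has size 4, forcing χ ≥ 4, and the coloring below uses 4 colors, so χ(G) = 4.
A valid 4-coloring: color 1: [1, 3, 15]; color 2: [5, 13, 17]; color 3: [0, 19]; color 4: [7, 14].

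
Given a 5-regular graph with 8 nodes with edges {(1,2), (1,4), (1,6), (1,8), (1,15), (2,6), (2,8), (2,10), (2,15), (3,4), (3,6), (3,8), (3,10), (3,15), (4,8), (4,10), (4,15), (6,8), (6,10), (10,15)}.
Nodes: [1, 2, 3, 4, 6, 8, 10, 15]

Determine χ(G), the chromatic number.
Clique number ω(G) = 4 (lower bound: χ ≥ ω).
The clique on [1, 2, 6, 8] has size 4, forcing χ ≥ 4, and the coloring below uses 4 colors, so χ(G) = 4.
A valid 4-coloring: color 1: [4, 6]; color 2: [8, 15]; color 3: [1, 10]; color 4: [2, 3].

χ(G) = 4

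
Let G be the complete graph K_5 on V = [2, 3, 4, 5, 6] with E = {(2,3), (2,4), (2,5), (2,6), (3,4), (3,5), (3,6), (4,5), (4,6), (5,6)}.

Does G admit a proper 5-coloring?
A valid 5-coloring: color 1: [6]; color 2: [3]; color 3: [4]; color 4: [2]; color 5: [5].
(χ(G) = 5 ≤ 5.)

Yes, G is 5-colorable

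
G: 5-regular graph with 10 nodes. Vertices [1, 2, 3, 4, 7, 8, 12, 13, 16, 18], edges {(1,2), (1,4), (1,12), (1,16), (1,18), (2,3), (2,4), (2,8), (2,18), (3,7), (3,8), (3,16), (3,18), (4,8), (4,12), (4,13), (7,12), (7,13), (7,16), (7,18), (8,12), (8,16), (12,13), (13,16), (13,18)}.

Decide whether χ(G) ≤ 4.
Yes, G is 4-colorable

A valid 4-coloring: color 1: [8, 18]; color 2: [2, 12, 16]; color 3: [1, 3, 13]; color 4: [4, 7].
(χ(G) = 4 ≤ 4.)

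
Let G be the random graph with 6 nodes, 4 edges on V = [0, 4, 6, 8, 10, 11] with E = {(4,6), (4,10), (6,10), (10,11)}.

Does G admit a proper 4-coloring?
A valid 4-coloring: color 1: [0, 8, 10]; color 2: [6, 11]; color 3: [4].
(χ(G) = 3 ≤ 4.)

Yes, G is 4-colorable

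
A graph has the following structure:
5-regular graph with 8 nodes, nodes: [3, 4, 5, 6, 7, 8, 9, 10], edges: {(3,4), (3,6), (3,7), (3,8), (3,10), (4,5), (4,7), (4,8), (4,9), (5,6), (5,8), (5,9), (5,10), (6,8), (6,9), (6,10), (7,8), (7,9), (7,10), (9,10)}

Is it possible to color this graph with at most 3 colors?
No, G is not 3-colorable

The clique on vertices [5, 6, 9, 10] has size 4 > 3, so it alone needs 4 colors.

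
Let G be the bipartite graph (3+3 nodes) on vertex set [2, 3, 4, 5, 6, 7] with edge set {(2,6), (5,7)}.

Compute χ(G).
χ(G) = 2

Clique number ω(G) = 2 (lower bound: χ ≥ ω).
The graph is bipartite (no odd cycle), so 2 colors suffice: χ(G) = 2.
A valid 2-coloring: color 1: [3, 4, 6, 7]; color 2: [2, 5].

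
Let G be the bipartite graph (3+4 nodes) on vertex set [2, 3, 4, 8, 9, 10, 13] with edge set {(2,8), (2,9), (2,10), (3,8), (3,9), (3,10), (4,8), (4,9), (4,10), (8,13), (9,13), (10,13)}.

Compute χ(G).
χ(G) = 2

Clique number ω(G) = 2 (lower bound: χ ≥ ω).
The graph is bipartite (no odd cycle), so 2 colors suffice: χ(G) = 2.
A valid 2-coloring: color 1: [8, 9, 10]; color 2: [2, 3, 4, 13].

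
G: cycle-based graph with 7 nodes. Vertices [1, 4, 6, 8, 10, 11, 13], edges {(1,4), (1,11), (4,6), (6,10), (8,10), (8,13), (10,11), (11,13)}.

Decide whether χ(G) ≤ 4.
Yes, G is 4-colorable

A valid 4-coloring: color 1: [4, 8, 11]; color 2: [1, 10, 13]; color 3: [6].
(χ(G) = 3 ≤ 4.)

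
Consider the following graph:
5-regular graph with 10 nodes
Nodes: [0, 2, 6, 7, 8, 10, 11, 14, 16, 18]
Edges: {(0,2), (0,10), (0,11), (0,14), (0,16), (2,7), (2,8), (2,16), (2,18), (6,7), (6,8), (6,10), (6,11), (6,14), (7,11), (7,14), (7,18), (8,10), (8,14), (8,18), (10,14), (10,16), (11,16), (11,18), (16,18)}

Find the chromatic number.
Clique number ω(G) = 4 (lower bound: χ ≥ ω).
The clique on [6, 8, 10, 14] has size 4, forcing χ ≥ 4, and the coloring below uses 4 colors, so χ(G) = 4.
A valid 4-coloring: color 1: [7, 10]; color 2: [0, 6, 18]; color 3: [2, 11, 14]; color 4: [8, 16].

χ(G) = 4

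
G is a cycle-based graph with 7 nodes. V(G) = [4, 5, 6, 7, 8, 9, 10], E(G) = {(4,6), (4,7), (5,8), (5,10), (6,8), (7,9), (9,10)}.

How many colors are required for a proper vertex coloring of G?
Clique number ω(G) = 2 (lower bound: χ ≥ ω).
Odd cycle [6, 4, 7, 9, 10, 5, 8] needs 3 colors (χ ≥ 3).
The coloring below uses 3 colors, so χ(G) = 3.
A valid 3-coloring: color 1: [5, 6, 7]; color 2: [4, 8, 9]; color 3: [10].

χ(G) = 3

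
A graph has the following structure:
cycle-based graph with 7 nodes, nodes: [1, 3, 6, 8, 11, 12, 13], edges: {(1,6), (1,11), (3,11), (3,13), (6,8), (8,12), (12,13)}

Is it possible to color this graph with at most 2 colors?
No, G is not 2-colorable

Odd cycle [13, 12, 8, 6, 1, 11, 3] needs 3 colors (χ ≥ 3).
Hence χ(G) ≥ 3 > 2, so no proper 2-coloring exists.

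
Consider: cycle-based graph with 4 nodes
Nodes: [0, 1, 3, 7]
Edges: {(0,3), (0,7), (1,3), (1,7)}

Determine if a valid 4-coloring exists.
Yes, G is 4-colorable

A valid 4-coloring: color 1: [3, 7]; color 2: [0, 1].
(χ(G) = 2 ≤ 4.)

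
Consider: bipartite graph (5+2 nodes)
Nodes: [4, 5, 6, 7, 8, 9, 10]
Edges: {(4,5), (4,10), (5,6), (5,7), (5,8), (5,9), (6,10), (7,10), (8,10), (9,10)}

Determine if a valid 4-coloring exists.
Yes, G is 4-colorable

A valid 4-coloring: color 1: [5, 10]; color 2: [4, 6, 7, 8, 9].
(χ(G) = 2 ≤ 4.)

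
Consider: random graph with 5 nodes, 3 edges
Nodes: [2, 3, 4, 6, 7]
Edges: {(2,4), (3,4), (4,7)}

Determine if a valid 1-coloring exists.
No, G is not 1-colorable

Edge (2,4) forces its endpoints to differ, so 1 color is not enough.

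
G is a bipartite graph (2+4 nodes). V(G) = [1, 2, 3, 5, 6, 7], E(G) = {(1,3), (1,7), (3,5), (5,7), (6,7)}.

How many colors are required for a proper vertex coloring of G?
Clique number ω(G) = 2 (lower bound: χ ≥ ω).
The graph is bipartite (no odd cycle), so 2 colors suffice: χ(G) = 2.
A valid 2-coloring: color 1: [2, 3, 7]; color 2: [1, 5, 6].

χ(G) = 2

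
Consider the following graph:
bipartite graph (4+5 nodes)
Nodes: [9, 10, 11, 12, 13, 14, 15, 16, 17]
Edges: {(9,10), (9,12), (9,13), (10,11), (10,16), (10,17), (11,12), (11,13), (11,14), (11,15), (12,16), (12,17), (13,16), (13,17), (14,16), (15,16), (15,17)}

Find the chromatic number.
χ(G) = 2

Clique number ω(G) = 2 (lower bound: χ ≥ ω).
The graph is bipartite (no odd cycle), so 2 colors suffice: χ(G) = 2.
A valid 2-coloring: color 1: [9, 11, 16, 17]; color 2: [10, 12, 13, 14, 15].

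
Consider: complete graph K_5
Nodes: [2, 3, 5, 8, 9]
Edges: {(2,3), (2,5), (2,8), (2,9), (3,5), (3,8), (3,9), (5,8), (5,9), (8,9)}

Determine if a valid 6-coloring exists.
A valid 6-coloring: color 1: [5]; color 2: [9]; color 3: [3]; color 4: [2]; color 5: [8].
(χ(G) = 5 ≤ 6.)

Yes, G is 6-colorable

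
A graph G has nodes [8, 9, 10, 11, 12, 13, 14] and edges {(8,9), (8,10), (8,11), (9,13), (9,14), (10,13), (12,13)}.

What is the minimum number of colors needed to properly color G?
Clique number ω(G) = 2 (lower bound: χ ≥ ω).
The graph is bipartite (no odd cycle), so 2 colors suffice: χ(G) = 2.
A valid 2-coloring: color 1: [9, 10, 11, 12]; color 2: [8, 13, 14].

χ(G) = 2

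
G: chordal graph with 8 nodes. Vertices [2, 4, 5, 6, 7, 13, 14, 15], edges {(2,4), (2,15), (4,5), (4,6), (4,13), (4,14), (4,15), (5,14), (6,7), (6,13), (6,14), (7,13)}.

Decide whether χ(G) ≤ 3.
A valid 3-coloring: color 1: [4, 7]; color 2: [5, 6, 15]; color 3: [2, 13, 14].
(χ(G) = 3 ≤ 3.)

Yes, G is 3-colorable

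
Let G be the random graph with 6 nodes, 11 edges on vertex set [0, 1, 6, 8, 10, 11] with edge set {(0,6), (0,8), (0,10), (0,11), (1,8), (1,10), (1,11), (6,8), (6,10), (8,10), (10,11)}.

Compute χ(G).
Clique number ω(G) = 4 (lower bound: χ ≥ ω).
The clique on [0, 6, 8, 10] has size 4, forcing χ ≥ 4, and the coloring below uses 4 colors, so χ(G) = 4.
A valid 4-coloring: color 1: [10]; color 2: [0, 1]; color 3: [8, 11]; color 4: [6].

χ(G) = 4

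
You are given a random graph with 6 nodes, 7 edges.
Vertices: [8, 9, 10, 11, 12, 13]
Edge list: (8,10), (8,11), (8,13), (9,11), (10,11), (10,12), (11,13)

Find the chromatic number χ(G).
Clique number ω(G) = 3 (lower bound: χ ≥ ω).
The clique on [8, 10, 11] has size 3, forcing χ ≥ 3, and the coloring below uses 3 colors, so χ(G) = 3.
A valid 3-coloring: color 1: [11, 12]; color 2: [9, 10, 13]; color 3: [8].

χ(G) = 3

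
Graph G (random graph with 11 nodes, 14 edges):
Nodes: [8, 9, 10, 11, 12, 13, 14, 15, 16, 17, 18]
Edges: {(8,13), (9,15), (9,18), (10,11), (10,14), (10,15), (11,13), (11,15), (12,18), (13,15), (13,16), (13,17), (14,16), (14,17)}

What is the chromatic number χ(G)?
Clique number ω(G) = 3 (lower bound: χ ≥ ω).
The clique on [10, 11, 15] has size 3, forcing χ ≥ 3, and the coloring below uses 3 colors, so χ(G) = 3.
A valid 3-coloring: color 1: [9, 10, 12, 13]; color 2: [8, 14, 15, 18]; color 3: [11, 16, 17].

χ(G) = 3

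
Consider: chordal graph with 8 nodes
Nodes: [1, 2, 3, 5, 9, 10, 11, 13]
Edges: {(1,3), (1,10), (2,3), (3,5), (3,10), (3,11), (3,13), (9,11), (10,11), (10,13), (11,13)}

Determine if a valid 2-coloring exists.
The clique on vertices [3, 10, 11, 13] has size 4 > 2, so it alone needs 4 colors.

No, G is not 2-colorable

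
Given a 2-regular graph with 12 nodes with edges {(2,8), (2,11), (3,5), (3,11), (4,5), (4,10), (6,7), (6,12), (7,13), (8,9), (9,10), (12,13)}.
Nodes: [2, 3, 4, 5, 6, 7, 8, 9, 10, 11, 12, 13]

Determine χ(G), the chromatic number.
Clique number ω(G) = 2 (lower bound: χ ≥ ω).
The graph is bipartite (no odd cycle), so 2 colors suffice: χ(G) = 2.
A valid 2-coloring: color 1: [2, 3, 4, 7, 9, 12]; color 2: [5, 6, 8, 10, 11, 13].

χ(G) = 2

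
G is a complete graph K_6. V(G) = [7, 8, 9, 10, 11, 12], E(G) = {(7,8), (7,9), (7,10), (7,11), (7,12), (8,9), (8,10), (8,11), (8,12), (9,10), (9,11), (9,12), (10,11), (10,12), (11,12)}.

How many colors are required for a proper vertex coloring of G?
Clique number ω(G) = 6 (lower bound: χ ≥ ω).
The clique on [7, 8, 9, 10, 11, 12] has size 6, forcing χ ≥ 6, and the coloring below uses 6 colors, so χ(G) = 6.
A valid 6-coloring: color 1: [12]; color 2: [7]; color 3: [11]; color 4: [8]; color 5: [10]; color 6: [9].

χ(G) = 6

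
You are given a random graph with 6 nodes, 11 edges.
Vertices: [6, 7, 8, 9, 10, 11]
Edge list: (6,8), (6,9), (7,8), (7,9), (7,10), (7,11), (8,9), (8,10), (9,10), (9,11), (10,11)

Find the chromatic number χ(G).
χ(G) = 4

Clique number ω(G) = 4 (lower bound: χ ≥ ω).
The clique on [7, 8, 9, 10] has size 4, forcing χ ≥ 4, and the coloring below uses 4 colors, so χ(G) = 4.
A valid 4-coloring: color 1: [9]; color 2: [6, 10]; color 3: [7]; color 4: [8, 11].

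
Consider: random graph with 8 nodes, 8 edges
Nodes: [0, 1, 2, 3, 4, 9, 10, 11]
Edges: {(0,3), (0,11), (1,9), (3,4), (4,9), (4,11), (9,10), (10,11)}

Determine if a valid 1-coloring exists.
Edge (0,3) forces its endpoints to differ, so 1 color is not enough.

No, G is not 1-colorable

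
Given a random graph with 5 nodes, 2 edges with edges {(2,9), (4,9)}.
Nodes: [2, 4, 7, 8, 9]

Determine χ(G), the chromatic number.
χ(G) = 2

Clique number ω(G) = 2 (lower bound: χ ≥ ω).
The graph is bipartite (no odd cycle), so 2 colors suffice: χ(G) = 2.
A valid 2-coloring: color 1: [7, 8, 9]; color 2: [2, 4].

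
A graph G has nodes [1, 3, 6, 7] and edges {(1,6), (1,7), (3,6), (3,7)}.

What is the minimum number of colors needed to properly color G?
Clique number ω(G) = 2 (lower bound: χ ≥ ω).
The graph is bipartite (no odd cycle), so 2 colors suffice: χ(G) = 2.
A valid 2-coloring: color 1: [1, 3]; color 2: [6, 7].

χ(G) = 2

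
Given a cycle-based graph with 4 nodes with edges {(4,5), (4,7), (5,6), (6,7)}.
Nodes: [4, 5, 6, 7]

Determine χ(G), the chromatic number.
χ(G) = 2

Clique number ω(G) = 2 (lower bound: χ ≥ ω).
The graph is bipartite (no odd cycle), so 2 colors suffice: χ(G) = 2.
A valid 2-coloring: color 1: [5, 7]; color 2: [4, 6].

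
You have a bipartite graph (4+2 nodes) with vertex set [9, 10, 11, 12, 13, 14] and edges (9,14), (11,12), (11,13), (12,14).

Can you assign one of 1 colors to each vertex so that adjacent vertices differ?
No, G is not 1-colorable

Edge (9,14) forces its endpoints to differ, so 1 color is not enough.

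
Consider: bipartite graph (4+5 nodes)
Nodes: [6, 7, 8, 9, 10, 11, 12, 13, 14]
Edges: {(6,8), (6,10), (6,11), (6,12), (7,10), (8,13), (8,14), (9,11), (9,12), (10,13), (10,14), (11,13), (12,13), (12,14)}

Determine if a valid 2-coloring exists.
A valid 2-coloring: color 1: [8, 10, 11, 12]; color 2: [6, 7, 9, 13, 14].
(χ(G) = 2 ≤ 2.)

Yes, G is 2-colorable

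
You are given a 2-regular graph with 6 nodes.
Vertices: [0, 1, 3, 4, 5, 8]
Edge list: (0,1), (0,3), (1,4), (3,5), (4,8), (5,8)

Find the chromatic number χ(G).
Clique number ω(G) = 2 (lower bound: χ ≥ ω).
The graph is bipartite (no odd cycle), so 2 colors suffice: χ(G) = 2.
A valid 2-coloring: color 1: [1, 3, 8]; color 2: [0, 4, 5].

χ(G) = 2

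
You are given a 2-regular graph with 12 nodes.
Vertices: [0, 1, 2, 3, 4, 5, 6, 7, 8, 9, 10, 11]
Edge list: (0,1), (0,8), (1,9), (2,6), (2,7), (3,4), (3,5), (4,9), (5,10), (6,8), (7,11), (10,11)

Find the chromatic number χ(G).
Clique number ω(G) = 2 (lower bound: χ ≥ ω).
The graph is bipartite (no odd cycle), so 2 colors suffice: χ(G) = 2.
A valid 2-coloring: color 1: [0, 3, 6, 7, 9, 10]; color 2: [1, 2, 4, 5, 8, 11].

χ(G) = 2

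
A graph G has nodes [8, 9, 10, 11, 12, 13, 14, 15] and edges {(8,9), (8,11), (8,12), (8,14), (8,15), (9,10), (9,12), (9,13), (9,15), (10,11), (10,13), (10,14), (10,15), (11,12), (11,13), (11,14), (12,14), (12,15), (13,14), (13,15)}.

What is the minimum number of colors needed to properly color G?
χ(G) = 4

Clique number ω(G) = 4 (lower bound: χ ≥ ω).
The clique on [8, 9, 12, 15] has size 4, forcing χ ≥ 4, and the coloring below uses 4 colors, so χ(G) = 4.
A valid 4-coloring: color 1: [11, 15]; color 2: [8, 10]; color 3: [9, 14]; color 4: [12, 13].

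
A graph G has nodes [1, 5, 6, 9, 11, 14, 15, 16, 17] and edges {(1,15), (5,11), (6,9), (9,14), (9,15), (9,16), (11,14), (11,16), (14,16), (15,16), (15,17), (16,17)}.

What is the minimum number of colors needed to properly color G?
χ(G) = 3

Clique number ω(G) = 3 (lower bound: χ ≥ ω).
The clique on [9, 14, 16] has size 3, forcing χ ≥ 3, and the coloring below uses 3 colors, so χ(G) = 3.
A valid 3-coloring: color 1: [1, 5, 6, 16]; color 2: [14, 15]; color 3: [9, 11, 17].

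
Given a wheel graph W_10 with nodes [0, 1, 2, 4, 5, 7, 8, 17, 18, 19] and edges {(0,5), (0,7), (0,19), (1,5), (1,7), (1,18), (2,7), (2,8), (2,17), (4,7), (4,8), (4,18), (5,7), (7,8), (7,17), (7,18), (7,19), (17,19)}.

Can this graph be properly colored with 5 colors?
A valid 5-coloring: color 1: [7]; color 2: [2, 4, 5, 19]; color 3: [0, 1, 8, 17]; color 4: [18].
(χ(G) = 4 ≤ 5.)

Yes, G is 5-colorable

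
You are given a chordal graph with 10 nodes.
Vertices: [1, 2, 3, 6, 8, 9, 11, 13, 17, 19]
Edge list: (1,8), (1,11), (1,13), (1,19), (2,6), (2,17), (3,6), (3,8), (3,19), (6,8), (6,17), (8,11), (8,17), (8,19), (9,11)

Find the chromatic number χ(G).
Clique number ω(G) = 3 (lower bound: χ ≥ ω).
The clique on [1, 8, 19] has size 3, forcing χ ≥ 3, and the coloring below uses 3 colors, so χ(G) = 3.
A valid 3-coloring: color 1: [2, 8, 9, 13]; color 2: [6, 11, 19]; color 3: [1, 3, 17].

χ(G) = 3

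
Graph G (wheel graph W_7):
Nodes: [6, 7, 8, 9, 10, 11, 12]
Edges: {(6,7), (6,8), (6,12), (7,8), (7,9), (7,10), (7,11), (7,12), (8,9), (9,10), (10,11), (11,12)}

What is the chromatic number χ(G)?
Clique number ω(G) = 3 (lower bound: χ ≥ ω).
The clique on [7, 8, 9] has size 3, forcing χ ≥ 3, and the coloring below uses 3 colors, so χ(G) = 3.
A valid 3-coloring: color 1: [7]; color 2: [8, 10, 12]; color 3: [6, 9, 11].

χ(G) = 3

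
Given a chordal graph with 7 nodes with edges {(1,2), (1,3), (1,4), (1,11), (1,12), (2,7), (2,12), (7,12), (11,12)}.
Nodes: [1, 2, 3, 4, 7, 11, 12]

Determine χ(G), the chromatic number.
Clique number ω(G) = 3 (lower bound: χ ≥ ω).
The clique on [1, 2, 12] has size 3, forcing χ ≥ 3, and the coloring below uses 3 colors, so χ(G) = 3.
A valid 3-coloring: color 1: [1, 7]; color 2: [3, 4, 12]; color 3: [2, 11].

χ(G) = 3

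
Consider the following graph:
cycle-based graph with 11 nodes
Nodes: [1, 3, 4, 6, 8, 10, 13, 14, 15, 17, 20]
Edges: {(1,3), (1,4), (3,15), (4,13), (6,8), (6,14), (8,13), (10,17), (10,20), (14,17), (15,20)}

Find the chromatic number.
Clique number ω(G) = 2 (lower bound: χ ≥ ω).
Odd cycle [15, 20, 10, 17, 14, 6, 8, 13, 4, 1, 3] needs 3 colors (χ ≥ 3).
The coloring below uses 3 colors, so χ(G) = 3.
A valid 3-coloring: color 1: [1, 8, 10, 14, 15]; color 2: [3, 6, 13, 17, 20]; color 3: [4].

χ(G) = 3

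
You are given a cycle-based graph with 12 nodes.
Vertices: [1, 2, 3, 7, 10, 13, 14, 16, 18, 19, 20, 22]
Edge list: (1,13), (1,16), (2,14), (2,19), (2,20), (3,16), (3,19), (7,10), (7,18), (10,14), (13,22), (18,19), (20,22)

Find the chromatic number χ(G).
χ(G) = 2

Clique number ω(G) = 2 (lower bound: χ ≥ ω).
The graph is bipartite (no odd cycle), so 2 colors suffice: χ(G) = 2.
A valid 2-coloring: color 1: [1, 2, 3, 10, 18, 22]; color 2: [7, 13, 14, 16, 19, 20].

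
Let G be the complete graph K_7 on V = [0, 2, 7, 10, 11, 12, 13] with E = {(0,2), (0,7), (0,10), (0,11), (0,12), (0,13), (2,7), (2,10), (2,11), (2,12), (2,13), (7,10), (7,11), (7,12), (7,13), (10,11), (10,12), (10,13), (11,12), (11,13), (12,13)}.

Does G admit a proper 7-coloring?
A valid 7-coloring: color 1: [2]; color 2: [7]; color 3: [0]; color 4: [11]; color 5: [12]; color 6: [13]; color 7: [10].
(χ(G) = 7 ≤ 7.)

Yes, G is 7-colorable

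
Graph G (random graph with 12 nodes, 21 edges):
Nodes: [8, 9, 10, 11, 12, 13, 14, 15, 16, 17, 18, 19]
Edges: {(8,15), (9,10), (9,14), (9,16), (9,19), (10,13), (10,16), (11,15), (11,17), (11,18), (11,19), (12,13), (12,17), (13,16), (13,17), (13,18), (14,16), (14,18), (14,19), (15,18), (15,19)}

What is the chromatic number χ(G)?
Clique number ω(G) = 3 (lower bound: χ ≥ ω).
The clique on [9, 10, 16] has size 3, forcing χ ≥ 3, and the coloring below uses 3 colors, so χ(G) = 3.
A valid 3-coloring: color 1: [9, 13, 15]; color 2: [8, 16, 17, 18, 19]; color 3: [10, 11, 12, 14].

χ(G) = 3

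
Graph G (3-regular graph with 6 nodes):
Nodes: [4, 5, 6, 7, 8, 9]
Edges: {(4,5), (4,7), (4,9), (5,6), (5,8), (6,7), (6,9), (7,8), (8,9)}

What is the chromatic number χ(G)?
χ(G) = 2

Clique number ω(G) = 2 (lower bound: χ ≥ ω).
The graph is bipartite (no odd cycle), so 2 colors suffice: χ(G) = 2.
A valid 2-coloring: color 1: [5, 7, 9]; color 2: [4, 6, 8].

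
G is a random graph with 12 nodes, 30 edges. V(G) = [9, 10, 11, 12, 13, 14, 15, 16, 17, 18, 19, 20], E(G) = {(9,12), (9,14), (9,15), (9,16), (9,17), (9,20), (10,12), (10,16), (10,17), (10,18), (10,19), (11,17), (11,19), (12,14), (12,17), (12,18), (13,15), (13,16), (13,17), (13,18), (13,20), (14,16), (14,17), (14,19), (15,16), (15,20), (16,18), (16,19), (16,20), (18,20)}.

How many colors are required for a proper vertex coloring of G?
χ(G) = 4

Clique number ω(G) = 4 (lower bound: χ ≥ ω).
The clique on [9, 15, 16, 20] has size 4, forcing χ ≥ 4, and the coloring below uses 4 colors, so χ(G) = 4.
A valid 4-coloring: color 1: [16, 17]; color 2: [9, 10, 11, 13]; color 3: [14, 15, 18]; color 4: [12, 19, 20].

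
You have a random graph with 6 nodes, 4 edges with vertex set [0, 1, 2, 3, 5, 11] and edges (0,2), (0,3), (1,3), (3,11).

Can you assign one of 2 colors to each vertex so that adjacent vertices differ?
A valid 2-coloring: color 1: [2, 3, 5]; color 2: [0, 1, 11].
(χ(G) = 2 ≤ 2.)

Yes, G is 2-colorable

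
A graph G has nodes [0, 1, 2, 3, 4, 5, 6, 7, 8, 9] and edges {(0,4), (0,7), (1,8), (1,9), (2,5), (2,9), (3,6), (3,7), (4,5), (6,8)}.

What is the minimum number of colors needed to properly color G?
Clique number ω(G) = 2 (lower bound: χ ≥ ω).
The graph is bipartite (no odd cycle), so 2 colors suffice: χ(G) = 2.
A valid 2-coloring: color 1: [0, 3, 5, 8, 9]; color 2: [1, 2, 4, 6, 7].

χ(G) = 2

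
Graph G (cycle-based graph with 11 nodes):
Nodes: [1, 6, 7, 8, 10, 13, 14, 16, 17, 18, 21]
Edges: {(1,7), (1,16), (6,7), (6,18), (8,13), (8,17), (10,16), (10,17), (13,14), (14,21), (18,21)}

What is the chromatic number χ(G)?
χ(G) = 3

Clique number ω(G) = 2 (lower bound: χ ≥ ω).
Odd cycle [6, 7, 1, 16, 10, 17, 8, 13, 14, 21, 18] needs 3 colors (χ ≥ 3).
The coloring below uses 3 colors, so χ(G) = 3.
A valid 3-coloring: color 1: [1, 6, 8, 10, 21]; color 2: [7, 13, 16, 17, 18]; color 3: [14].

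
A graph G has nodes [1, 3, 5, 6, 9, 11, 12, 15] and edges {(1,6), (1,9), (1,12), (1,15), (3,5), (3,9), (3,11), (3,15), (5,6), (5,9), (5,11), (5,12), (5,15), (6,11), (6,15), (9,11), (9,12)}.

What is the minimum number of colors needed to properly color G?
χ(G) = 4

Clique number ω(G) = 4 (lower bound: χ ≥ ω).
The clique on [3, 5, 9, 11] has size 4, forcing χ ≥ 4, and the coloring below uses 4 colors, so χ(G) = 4.
A valid 4-coloring: color 1: [1, 5]; color 2: [9, 15]; color 3: [3, 6, 12]; color 4: [11].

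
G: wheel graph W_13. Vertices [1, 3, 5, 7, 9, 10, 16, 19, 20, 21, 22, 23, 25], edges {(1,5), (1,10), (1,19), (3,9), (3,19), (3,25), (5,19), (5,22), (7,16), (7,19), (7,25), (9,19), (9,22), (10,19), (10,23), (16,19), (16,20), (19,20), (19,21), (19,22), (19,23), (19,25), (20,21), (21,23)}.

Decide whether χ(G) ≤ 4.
A valid 4-coloring: color 1: [19]; color 2: [1, 3, 7, 20, 22, 23]; color 3: [5, 9, 10, 16, 21, 25].
(χ(G) = 3 ≤ 4.)

Yes, G is 4-colorable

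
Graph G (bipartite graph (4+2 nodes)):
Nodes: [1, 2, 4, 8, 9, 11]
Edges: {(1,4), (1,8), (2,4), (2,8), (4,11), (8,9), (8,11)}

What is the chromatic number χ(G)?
Clique number ω(G) = 2 (lower bound: χ ≥ ω).
The graph is bipartite (no odd cycle), so 2 colors suffice: χ(G) = 2.
A valid 2-coloring: color 1: [4, 8]; color 2: [1, 2, 9, 11].

χ(G) = 2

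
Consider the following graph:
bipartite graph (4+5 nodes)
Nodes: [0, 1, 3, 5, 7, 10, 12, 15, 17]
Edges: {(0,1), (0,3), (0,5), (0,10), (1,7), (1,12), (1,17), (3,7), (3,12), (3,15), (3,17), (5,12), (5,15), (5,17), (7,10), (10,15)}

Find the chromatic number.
Clique number ω(G) = 2 (lower bound: χ ≥ ω).
The graph is bipartite (no odd cycle), so 2 colors suffice: χ(G) = 2.
A valid 2-coloring: color 1: [1, 3, 5, 10]; color 2: [0, 7, 12, 15, 17].

χ(G) = 2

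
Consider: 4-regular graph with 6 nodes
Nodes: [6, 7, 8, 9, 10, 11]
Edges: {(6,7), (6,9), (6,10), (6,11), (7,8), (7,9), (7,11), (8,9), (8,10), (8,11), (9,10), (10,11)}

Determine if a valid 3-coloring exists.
Yes, G is 3-colorable

A valid 3-coloring: color 1: [9, 11]; color 2: [6, 8]; color 3: [7, 10].
(χ(G) = 3 ≤ 3.)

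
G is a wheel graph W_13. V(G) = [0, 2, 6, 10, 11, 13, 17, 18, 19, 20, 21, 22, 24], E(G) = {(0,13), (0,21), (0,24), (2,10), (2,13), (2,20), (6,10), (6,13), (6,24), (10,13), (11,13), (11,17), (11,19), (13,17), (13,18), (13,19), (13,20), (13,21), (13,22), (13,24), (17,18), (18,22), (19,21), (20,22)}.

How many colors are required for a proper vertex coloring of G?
Clique number ω(G) = 3 (lower bound: χ ≥ ω).
The clique on [0, 13, 24] has size 3, forcing χ ≥ 3, and the coloring below uses 3 colors, so χ(G) = 3.
A valid 3-coloring: color 1: [13]; color 2: [0, 2, 6, 17, 19, 22]; color 3: [10, 11, 18, 20, 21, 24].

χ(G) = 3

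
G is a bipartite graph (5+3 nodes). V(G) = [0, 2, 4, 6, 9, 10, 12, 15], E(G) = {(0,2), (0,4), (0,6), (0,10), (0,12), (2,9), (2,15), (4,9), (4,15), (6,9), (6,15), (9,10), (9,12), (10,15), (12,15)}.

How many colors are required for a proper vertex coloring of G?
Clique number ω(G) = 2 (lower bound: χ ≥ ω).
The graph is bipartite (no odd cycle), so 2 colors suffice: χ(G) = 2.
A valid 2-coloring: color 1: [0, 9, 15]; color 2: [2, 4, 6, 10, 12].

χ(G) = 2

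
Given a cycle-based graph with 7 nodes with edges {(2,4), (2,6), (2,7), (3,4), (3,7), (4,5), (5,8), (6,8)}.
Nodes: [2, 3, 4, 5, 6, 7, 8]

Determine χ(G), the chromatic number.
χ(G) = 3

Clique number ω(G) = 2 (lower bound: χ ≥ ω).
Odd cycle [8, 6, 2, 4, 5] needs 3 colors (χ ≥ 3).
The coloring below uses 3 colors, so χ(G) = 3.
A valid 3-coloring: color 1: [4, 6, 7]; color 2: [2, 3, 8]; color 3: [5].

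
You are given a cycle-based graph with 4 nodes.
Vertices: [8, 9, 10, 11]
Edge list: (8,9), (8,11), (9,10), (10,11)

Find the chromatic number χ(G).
Clique number ω(G) = 2 (lower bound: χ ≥ ω).
The graph is bipartite (no odd cycle), so 2 colors suffice: χ(G) = 2.
A valid 2-coloring: color 1: [9, 11]; color 2: [8, 10].

χ(G) = 2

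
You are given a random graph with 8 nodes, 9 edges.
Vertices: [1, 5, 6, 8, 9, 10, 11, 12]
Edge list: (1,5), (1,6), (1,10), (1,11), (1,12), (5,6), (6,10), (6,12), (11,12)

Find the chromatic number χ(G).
Clique number ω(G) = 3 (lower bound: χ ≥ ω).
The clique on [1, 11, 12] has size 3, forcing χ ≥ 3, and the coloring below uses 3 colors, so χ(G) = 3.
A valid 3-coloring: color 1: [1, 8, 9]; color 2: [6, 11]; color 3: [5, 10, 12].

χ(G) = 3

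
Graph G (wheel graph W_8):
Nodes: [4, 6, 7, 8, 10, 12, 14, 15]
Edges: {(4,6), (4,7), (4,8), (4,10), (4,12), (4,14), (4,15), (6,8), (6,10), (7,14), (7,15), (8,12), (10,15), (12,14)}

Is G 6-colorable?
A valid 6-coloring: color 1: [4]; color 2: [7, 8, 10]; color 3: [6, 12, 15]; color 4: [14].
(χ(G) = 4 ≤ 6.)

Yes, G is 6-colorable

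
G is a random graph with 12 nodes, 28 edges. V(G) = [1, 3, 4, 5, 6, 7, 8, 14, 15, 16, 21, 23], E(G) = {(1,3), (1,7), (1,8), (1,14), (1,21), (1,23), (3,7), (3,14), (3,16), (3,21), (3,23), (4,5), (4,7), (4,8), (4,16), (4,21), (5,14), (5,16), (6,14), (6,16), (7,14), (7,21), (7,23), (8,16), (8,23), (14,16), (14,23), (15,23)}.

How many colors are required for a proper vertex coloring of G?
χ(G) = 5

Clique number ω(G) = 5 (lower bound: χ ≥ ω).
The clique on [1, 3, 7, 14, 23] has size 5, forcing χ ≥ 5, and the coloring below uses 5 colors, so χ(G) = 5.
A valid 5-coloring: color 1: [8, 14, 15, 21]; color 2: [1, 16]; color 3: [3, 4, 6]; color 4: [5, 23]; color 5: [7].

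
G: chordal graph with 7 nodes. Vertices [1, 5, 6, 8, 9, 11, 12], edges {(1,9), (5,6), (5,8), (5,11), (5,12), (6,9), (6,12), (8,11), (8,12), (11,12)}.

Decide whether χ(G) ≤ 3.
No, G is not 3-colorable

The clique on vertices [5, 8, 11, 12] has size 4 > 3, so it alone needs 4 colors.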